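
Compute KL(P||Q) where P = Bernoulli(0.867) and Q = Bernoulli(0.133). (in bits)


KL = p*log2(p/q) + (1-p)*log2((1-p)/(1-q)) = 0.867*log2(0.867/0.133) + 0.133*log2(0.133/0.867) = 1.9852

1.9852 bits


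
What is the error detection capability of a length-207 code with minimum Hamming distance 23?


Detection capability = d_min - 1 = 23 - 1 = 22

22 errors


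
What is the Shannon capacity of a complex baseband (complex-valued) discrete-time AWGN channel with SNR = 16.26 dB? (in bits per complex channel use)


SNR_linear = 10^(16.26/10) = 42.2669; C = log2(1 + SNR_linear) = log2(1 + 42.2669) = 5.4352

5.4352 bits/channel use


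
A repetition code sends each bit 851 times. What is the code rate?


Rate = k/n = 1/851

1/851


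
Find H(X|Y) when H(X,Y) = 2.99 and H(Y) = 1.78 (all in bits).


H(X|Y) = H(X,Y) - H(Y) = 2.99 - 1.78 = 1.21

1.21 bits


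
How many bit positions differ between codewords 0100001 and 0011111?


Count differing positions: . ^ ^ ^ ^ ^ . = 5 differences

5


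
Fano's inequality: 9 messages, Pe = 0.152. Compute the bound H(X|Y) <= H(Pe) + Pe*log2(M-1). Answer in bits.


H(Pe) = -Pe*log2(Pe) - (1-Pe)*log2(1-Pe) = -0.152*log2(0.152) - 0.848*log2(0.848) = 0.413114 + 0.201709 = 0.6148. Pe*log2(M-1) = 0.152*log2(8) = 0.456000. Bound = H(Pe) + Pe*log2(M-1) = 0.413114 + 0.201709 + 0.456000 = 1.0708

1.0708 bits


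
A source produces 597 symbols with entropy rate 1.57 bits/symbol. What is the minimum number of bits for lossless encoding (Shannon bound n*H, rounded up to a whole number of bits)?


Minimum bits >= n * H = 597 * 1.57 = 937.29, rounded up to a whole number of bits = 938

938 bits


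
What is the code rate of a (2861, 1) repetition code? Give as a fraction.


Rate = k/n = 1/2861

1/2861


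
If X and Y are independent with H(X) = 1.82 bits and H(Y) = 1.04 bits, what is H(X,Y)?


For independent variables, H(X,Y) = H(X) + H(Y) = 1.82 + 1.04 = 2.86

2.86 bits


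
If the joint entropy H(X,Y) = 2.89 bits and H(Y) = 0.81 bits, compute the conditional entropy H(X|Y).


H(X|Y) = H(X,Y) - H(Y) = 2.89 - 0.81 = 2.08

2.08 bits


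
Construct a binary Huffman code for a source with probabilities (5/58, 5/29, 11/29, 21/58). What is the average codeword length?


Huffman construction (repeatedly merge the two least-probable nodes; each merge adds 1 bit to every symbol beneath it): 5/58 + 5/29 = 15/58; 15/58 + 21/58 = 18/29; 11/29 + 18/29 = 1. Resulting codeword lengths (in the order the probabilities were given): (3, 3, 1, 2). L_avg = sum(p_i * l_i) = 5/58*3 + 5/29*3 + 11/29*1 + 21/58*2 = 109/58 = 1.8793

1.8793 bits


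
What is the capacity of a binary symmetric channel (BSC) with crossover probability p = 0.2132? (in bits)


H(p) = -p*log2(p) - (1-p)*log2(1-p) = -0.2132*log2(0.2132) - 0.7868*log2(0.7868) = 0.475376 + 0.272179 = 0.7476. C = 1 - H(p) = 1 - 0.7476 = 0.2524

0.2524 bits


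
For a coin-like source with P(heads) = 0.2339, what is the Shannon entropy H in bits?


H = -p*log2(p) - (1-p)*log2(1-p). -0.2339*log2(0.2339) = 0.490263; -0.7661*log2(0.7661) = 0.294485. H = 0.490263 + 0.294485 = 0.7847

0.7847 bits


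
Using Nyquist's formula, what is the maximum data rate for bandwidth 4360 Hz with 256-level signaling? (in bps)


Rate = 2 * B * log2(M) = 2 * 4360 * 8.0 = 69760.0

69760.0 bps


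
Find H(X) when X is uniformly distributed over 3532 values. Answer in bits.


H = log2(n) = log2(3532) = 11.7863

11.7863 bits


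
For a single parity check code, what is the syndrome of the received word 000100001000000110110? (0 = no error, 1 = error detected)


Syndrome = XOR of all bits = 0 XOR 0 XOR 0 XOR 1 XOR 0 XOR 0 XOR 0 XOR 0 XOR 1 XOR 0 XOR 0 XOR 0 XOR 0 XOR 0 XOR 0 XOR 1 XOR 1 XOR 0 XOR 1 XOR 1 XOR 0 = 0

0


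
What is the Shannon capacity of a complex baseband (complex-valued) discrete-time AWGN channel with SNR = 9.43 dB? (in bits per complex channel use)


SNR_linear = 10^(9.43/10) = 8.77; C = log2(1 + SNR_linear) = log2(1 + 8.77) = 3.2884

3.2884 bits/channel use


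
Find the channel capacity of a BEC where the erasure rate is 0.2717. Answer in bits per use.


C = 1 - epsilon = 1 - 0.2717 = 0.7283

0.7283 bits


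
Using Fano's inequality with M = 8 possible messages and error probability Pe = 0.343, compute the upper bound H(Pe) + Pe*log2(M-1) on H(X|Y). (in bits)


H(Pe) = -Pe*log2(Pe) - (1-Pe)*log2(1-Pe) = -0.343*log2(0.343) - 0.657*log2(0.657) = 0.529496 + 0.398165 = 0.9277. Pe*log2(M-1) = 0.343*log2(7) = 0.962923. Bound = H(Pe) + Pe*log2(M-1) = 0.529496 + 0.398165 + 0.962923 = 1.8906

1.8906 bits


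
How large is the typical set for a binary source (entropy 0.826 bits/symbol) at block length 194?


log2|A_typical| = nH = 194 * 0.826 = 160.244, so |A_typical| ~ 2^160.244 = 1.731e+48

1.731e+48


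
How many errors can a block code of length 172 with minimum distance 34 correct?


Correction capability = floor((d-1)/2) = floor((34-1)/2) = 16

16 errors


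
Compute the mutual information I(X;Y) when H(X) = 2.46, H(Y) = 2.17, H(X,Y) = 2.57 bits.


I(X;Y) = H(X) + H(Y) - H(X,Y) = 2.46 + 2.17 - 2.57 = 2.06

2.06 bits


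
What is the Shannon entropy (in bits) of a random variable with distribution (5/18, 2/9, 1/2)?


H = -sum(p_i * log2(p_i)). Terms: -(5/18)*log2(5/18) = 0.513332; -(2/9)*log2(2/9) = 0.482206; -(1/2)*log2(1/2) = 0.500000. H = 0.513332 + 0.482206 + 0.500000 = 1.4955

1.4955 bits


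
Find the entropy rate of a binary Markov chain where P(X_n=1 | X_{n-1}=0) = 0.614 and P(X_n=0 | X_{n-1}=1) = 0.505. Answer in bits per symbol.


Stationary distribution: pi_0 = p10/(p01+p10) = 0.4513, pi_1 = 0.5487. Entropy rate H' = pi_0*H(p01) + pi_1*H(p10) = 0.4513*0.9622 + 0.5487*0.9999 = 0.9829

0.9829 bits/symbol


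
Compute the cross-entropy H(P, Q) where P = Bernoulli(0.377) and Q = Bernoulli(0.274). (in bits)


H(P,Q) = -p*log2(q) - (1-p)*log2(1-q). -0.377*log2(0.274) = 0.704143; -0.623*log2(0.726) = 0.287800. H(P,Q) = 0.704143 + 0.287800 = 0.9919

0.9919 bits


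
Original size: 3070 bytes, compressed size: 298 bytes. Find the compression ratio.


Ratio = original / compressed = 3070 / 298 = 10.302

10.302


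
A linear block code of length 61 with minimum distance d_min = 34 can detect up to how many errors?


Detection capability = d_min - 1 = 34 - 1 = 33

33 errors


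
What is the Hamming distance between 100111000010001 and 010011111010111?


Count differing positions: ^ ^ . ^ . . ^ ^ ^ . . . ^ ^ . = 8 differences

8


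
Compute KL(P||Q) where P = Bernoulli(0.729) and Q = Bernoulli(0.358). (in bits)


KL = p*log2(p/q) + (1-p)*log2((1-p)/(1-q)) = 0.729*log2(0.729/0.358) + 0.271*log2(0.271/0.642) = 0.4107

0.4107 bits


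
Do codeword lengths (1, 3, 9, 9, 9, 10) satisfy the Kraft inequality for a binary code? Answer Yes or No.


Kraft sum = sum(2^(-l_i)) = 0.6318, need <= 1. Result: satisfied (a binary prefix-free code with these lengths exists)

Yes


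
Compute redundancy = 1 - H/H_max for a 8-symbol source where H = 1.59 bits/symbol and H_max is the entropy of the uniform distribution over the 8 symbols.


H_max = log2(K) = log2(8) = 3.0 bits/symbol. Redundancy = 1 - H/H_max = 1 - 1.59/3.0 = 1 - 0.53 = 0.47

0.47


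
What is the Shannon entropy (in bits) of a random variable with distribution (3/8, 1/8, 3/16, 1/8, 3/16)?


H = -sum(p_i * log2(p_i)). Terms: -(3/8)*log2(3/8) = 0.530639; -(1/8)*log2(1/8) = 0.375000; -(3/16)*log2(3/16) = 0.452820; -(1/8)*log2(1/8) = 0.375000; -(3/16)*log2(3/16) = 0.452820. H = 0.530639 + 0.375000 + 0.452820 + 0.375000 + 0.452820 = 2.1863

2.1863 bits


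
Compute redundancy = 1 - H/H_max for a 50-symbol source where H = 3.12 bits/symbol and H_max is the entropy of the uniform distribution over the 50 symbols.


H_max = log2(K) = log2(50) = 5.6439 bits/symbol. Redundancy = 1 - H/H_max = 1 - 3.12/5.6439 = 1 - 0.5528 = 0.4472

0.4472


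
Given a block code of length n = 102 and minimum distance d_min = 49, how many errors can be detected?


Detection capability = d_min - 1 = 49 - 1 = 48

48 errors


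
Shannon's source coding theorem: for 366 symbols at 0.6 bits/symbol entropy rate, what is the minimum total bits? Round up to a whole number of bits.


Minimum bits >= n * H = 366 * 0.6 = 219.6, rounded up to a whole number of bits = 220

220 bits


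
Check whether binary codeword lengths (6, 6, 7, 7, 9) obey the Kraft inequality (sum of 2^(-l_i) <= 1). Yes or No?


Kraft sum = sum(2^(-l_i)) = 0.0488, need <= 1. Result: satisfied (a binary prefix-free code with these lengths exists)

Yes


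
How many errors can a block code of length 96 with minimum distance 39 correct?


Correction capability = floor((d-1)/2) = floor((39-1)/2) = 19

19 errors


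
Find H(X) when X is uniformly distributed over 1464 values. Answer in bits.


H = log2(n) = log2(1464) = 10.5157

10.5157 bits


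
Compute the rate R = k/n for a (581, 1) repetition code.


Rate = k/n = 1/581

1/581


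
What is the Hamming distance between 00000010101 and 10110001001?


Count differing positions: ^ . ^ ^ . . ^ ^ ^ . . = 6 differences

6


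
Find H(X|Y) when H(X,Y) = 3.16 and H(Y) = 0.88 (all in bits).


H(X|Y) = H(X,Y) - H(Y) = 3.16 - 0.88 = 2.28

2.28 bits


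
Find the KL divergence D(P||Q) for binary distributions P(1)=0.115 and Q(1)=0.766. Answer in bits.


KL = p*log2(p/q) + (1-p)*log2((1-p)/(1-q)) = 0.115*log2(0.115/0.766) + 0.885*log2(0.885/0.234) = 1.3839

1.3839 bits


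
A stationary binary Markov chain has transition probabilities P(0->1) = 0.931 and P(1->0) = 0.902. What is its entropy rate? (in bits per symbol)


Stationary distribution: pi_0 = p10/(p01+p10) = 0.4921, pi_1 = 0.5079. Entropy rate H' = pi_0*H(p01) + pi_1*H(p10) = 0.4921*0.3622 + 0.5079*0.4626 = 0.4132

0.4132 bits/symbol


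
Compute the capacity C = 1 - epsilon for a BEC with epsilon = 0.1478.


C = 1 - epsilon = 1 - 0.1478 = 0.8522

0.8522 bits


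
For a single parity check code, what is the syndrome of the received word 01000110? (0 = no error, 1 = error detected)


Syndrome = XOR of all bits = 0 XOR 1 XOR 0 XOR 0 XOR 0 XOR 1 XOR 1 XOR 0 = 1

1


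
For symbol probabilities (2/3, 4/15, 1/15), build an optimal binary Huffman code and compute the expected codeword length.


Huffman construction (repeatedly merge the two least-probable nodes; each merge adds 1 bit to every symbol beneath it): 1/15 + 4/15 = 1/3; 1/3 + 2/3 = 1. Resulting codeword lengths (in the order the probabilities were given): (1, 2, 2). L_avg = sum(p_i * l_i) = 2/3*1 + 4/15*2 + 1/15*2 = 4/3 = 1.3333

1.3333 bits


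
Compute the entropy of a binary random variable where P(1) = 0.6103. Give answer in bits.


H = -p*log2(p) - (1-p)*log2(1-p). -0.6103*log2(0.6103) = 0.434784; -0.3897*log2(0.3897) = 0.529822. H = 0.434784 + 0.529822 = 0.9646

0.9646 bits


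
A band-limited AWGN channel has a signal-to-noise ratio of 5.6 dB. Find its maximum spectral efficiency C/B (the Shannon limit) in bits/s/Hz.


SNR_linear = 10^(5.6/10) = 3.6308; C/B = log2(1 + SNR_linear) = log2(1 + 3.6308) = 2.2113

2.2113 bits/s/Hz


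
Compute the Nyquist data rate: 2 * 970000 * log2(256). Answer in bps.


Rate = 2 * B * log2(M) = 2 * 970000 * 8.0 = 15520000.0

15520000.0 bps


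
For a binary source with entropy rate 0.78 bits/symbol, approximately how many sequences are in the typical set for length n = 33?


log2|A_typical| = nH = 33 * 0.78 = 25.74, so |A_typical| ~ 2^25.74 = 5.604e+07

5.604e+07


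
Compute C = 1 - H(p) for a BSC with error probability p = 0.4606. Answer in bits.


H(p) = -p*log2(p) - (1-p)*log2(1-p) = -0.4606*log2(0.4606) - 0.5394*log2(0.5394) = 0.515141 + 0.480375 = 0.9955. C = 1 - H(p) = 1 - 0.9955 = 0.0045

0.0045 bits


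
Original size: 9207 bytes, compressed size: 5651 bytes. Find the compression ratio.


Ratio = original / compressed = 9207 / 5651 = 1.6293

1.6293


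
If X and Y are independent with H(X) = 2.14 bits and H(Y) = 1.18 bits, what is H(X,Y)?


For independent variables, H(X,Y) = H(X) + H(Y) = 2.14 + 1.18 = 3.32

3.32 bits


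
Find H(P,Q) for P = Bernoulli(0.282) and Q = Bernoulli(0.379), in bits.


H(P,Q) = -p*log2(q) - (1-p)*log2(1-q). -0.282*log2(0.379) = 0.394724; -0.718*log2(0.621) = 0.493506. H(P,Q) = 0.394724 + 0.493506 = 0.8882

0.8882 bits


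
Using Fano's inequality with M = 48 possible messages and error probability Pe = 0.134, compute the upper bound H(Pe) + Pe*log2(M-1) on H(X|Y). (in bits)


H(Pe) = -Pe*log2(Pe) - (1-Pe)*log2(1-Pe) = -0.134*log2(0.134) - 0.866*log2(0.866) = 0.388559 + 0.179748 = 0.5683. Pe*log2(M-1) = 0.134*log2(47) = 0.744315. Bound = H(Pe) + Pe*log2(M-1) = 0.388559 + 0.179748 + 0.744315 = 1.3126

1.3126 bits


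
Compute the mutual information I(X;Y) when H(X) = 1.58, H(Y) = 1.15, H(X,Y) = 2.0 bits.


I(X;Y) = H(X) + H(Y) - H(X,Y) = 1.58 + 1.15 - 2.0 = 0.73

0.73 bits


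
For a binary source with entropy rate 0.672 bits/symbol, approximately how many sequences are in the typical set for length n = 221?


log2|A_typical| = nH = 221 * 0.672 = 148.512, so |A_typical| ~ 2^148.512 = 5.088e+44

5.088e+44


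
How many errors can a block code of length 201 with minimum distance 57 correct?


Correction capability = floor((d-1)/2) = floor((57-1)/2) = 28

28 errors


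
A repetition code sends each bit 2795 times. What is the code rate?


Rate = k/n = 1/2795

1/2795


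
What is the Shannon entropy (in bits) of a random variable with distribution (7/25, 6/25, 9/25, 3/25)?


H = -sum(p_i * log2(p_i)). Terms: -(7/25)*log2(7/25) = 0.514220; -(6/25)*log2(6/25) = 0.494134; -(9/25)*log2(9/25) = 0.530615; -(3/25)*log2(3/25) = 0.367067. H = 0.514220 + 0.494134 + 0.530615 + 0.367067 = 1.906

1.906 bits


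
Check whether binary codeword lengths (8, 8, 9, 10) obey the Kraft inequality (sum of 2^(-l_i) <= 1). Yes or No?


Kraft sum = sum(2^(-l_i)) = 0.0107, need <= 1. Result: satisfied (a binary prefix-free code with these lengths exists)

Yes


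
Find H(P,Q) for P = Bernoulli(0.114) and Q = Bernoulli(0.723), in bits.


H(P,Q) = -p*log2(q) - (1-p)*log2(1-q). -0.114*log2(0.723) = 0.053344; -0.886*log2(0.277) = 1.640909. H(P,Q) = 0.053344 + 1.640909 = 1.6943

1.6943 bits


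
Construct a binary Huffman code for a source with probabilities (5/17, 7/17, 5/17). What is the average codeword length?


Huffman construction (repeatedly merge the two least-probable nodes; each merge adds 1 bit to every symbol beneath it): 5/17 + 5/17 = 10/17; 7/17 + 10/17 = 1. Resulting codeword lengths (in the order the probabilities were given): (2, 1, 2). L_avg = sum(p_i * l_i) = 5/17*2 + 7/17*1 + 5/17*2 = 27/17 = 1.5882

1.5882 bits


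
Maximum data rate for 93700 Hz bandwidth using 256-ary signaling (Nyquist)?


Rate = 2 * B * log2(M) = 2 * 93700 * 8.0 = 1499200.0

1499200.0 bps


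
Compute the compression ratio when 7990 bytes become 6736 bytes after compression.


Ratio = original / compressed = 7990 / 6736 = 1.1862

1.1862


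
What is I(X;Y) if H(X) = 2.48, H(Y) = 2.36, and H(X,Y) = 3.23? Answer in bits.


I(X;Y) = H(X) + H(Y) - H(X,Y) = 2.48 + 2.36 - 3.23 = 1.61

1.61 bits


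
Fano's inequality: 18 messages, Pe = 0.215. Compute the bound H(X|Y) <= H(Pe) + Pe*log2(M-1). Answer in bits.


H(Pe) = -Pe*log2(Pe) - (1-Pe)*log2(1-Pe) = -0.215*log2(0.215) - 0.785*log2(0.785) = 0.476782 + 0.274150 = 0.7509. Pe*log2(M-1) = 0.215*log2(17) = 0.878805. Bound = H(Pe) + Pe*log2(M-1) = 0.476782 + 0.274150 + 0.878805 = 1.6297

1.6297 bits


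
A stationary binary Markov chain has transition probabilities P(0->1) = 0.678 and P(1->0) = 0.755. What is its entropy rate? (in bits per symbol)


Stationary distribution: pi_0 = p10/(p01+p10) = 0.5269, pi_1 = 0.4731. Entropy rate H' = pi_0*H(p01) + pi_1*H(p10) = 0.5269*0.9065 + 0.4731*0.8033 = 0.8577

0.8577 bits/symbol


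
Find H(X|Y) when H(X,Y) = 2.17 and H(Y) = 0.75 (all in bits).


H(X|Y) = H(X,Y) - H(Y) = 2.17 - 0.75 = 1.42

1.42 bits


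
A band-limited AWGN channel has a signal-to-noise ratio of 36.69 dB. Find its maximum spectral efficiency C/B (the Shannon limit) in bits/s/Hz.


SNR_linear = 10^(36.69/10) = 4666.5938; C/B = log2(1 + SNR_linear) = log2(1 + 4666.5938) = 12.1885

12.1885 bits/s/Hz


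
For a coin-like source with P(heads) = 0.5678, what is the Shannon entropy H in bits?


H = -p*log2(p) - (1-p)*log2(1-p). -0.5678*log2(0.5678) = 0.463634; -0.4322*log2(0.4322) = 0.523061. H = 0.463634 + 0.523061 = 0.9867

0.9867 bits


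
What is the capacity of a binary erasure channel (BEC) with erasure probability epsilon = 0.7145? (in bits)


C = 1 - epsilon = 1 - 0.7145 = 0.2855

0.2855 bits


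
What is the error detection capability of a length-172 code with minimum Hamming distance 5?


Detection capability = d_min - 1 = 5 - 1 = 4

4 errors


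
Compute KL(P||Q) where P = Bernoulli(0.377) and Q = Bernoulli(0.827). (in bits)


KL = p*log2(p/q) + (1-p)*log2((1-p)/(1-q)) = 0.377*log2(0.377/0.827) + 0.623*log2(0.623/0.173) = 0.7243

0.7243 bits


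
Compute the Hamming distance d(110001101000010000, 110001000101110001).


Count differing positions: . . . . . . ^ . ^ ^ . ^ ^ . . . . ^ = 6 differences

6


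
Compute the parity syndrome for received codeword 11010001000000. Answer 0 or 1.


Syndrome = XOR of all bits = 1 XOR 1 XOR 0 XOR 1 XOR 0 XOR 0 XOR 0 XOR 1 XOR 0 XOR 0 XOR 0 XOR 0 XOR 0 XOR 0 = 0

0


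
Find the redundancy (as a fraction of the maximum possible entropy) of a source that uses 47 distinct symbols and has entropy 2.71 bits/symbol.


H_max = log2(K) = log2(47) = 5.5546 bits/symbol. Redundancy = 1 - H/H_max = 1 - 2.71/5.5546 = 1 - 0.4879 = 0.5121

0.5121


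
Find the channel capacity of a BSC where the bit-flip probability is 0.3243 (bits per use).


H(p) = -p*log2(p) - (1-p)*log2(1-p) = -0.3243*log2(0.3243) - 0.6757*log2(0.6757) = 0.526857 + 0.382139 = 0.909. C = 1 - H(p) = 1 - 0.909 = 0.091

0.091 bits


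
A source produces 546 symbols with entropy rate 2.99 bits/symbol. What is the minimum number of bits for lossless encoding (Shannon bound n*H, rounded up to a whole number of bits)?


Minimum bits >= n * H = 546 * 2.99 = 1632.54, rounded up to a whole number of bits = 1633

1633 bits


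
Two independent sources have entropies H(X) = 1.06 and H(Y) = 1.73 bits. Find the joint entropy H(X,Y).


For independent variables, H(X,Y) = H(X) + H(Y) = 1.06 + 1.73 = 2.79

2.79 bits


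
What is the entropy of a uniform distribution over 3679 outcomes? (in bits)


H = log2(n) = log2(3679) = 11.8451

11.8451 bits


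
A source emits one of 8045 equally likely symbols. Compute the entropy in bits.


H = log2(n) = log2(8045) = 12.9739

12.9739 bits


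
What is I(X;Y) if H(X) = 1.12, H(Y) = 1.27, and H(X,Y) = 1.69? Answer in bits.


I(X;Y) = H(X) + H(Y) - H(X,Y) = 1.12 + 1.27 - 1.69 = 0.7

0.7 bits


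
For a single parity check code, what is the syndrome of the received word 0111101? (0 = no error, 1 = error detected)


Syndrome = XOR of all bits = 0 XOR 1 XOR 1 XOR 1 XOR 1 XOR 0 XOR 1 = 1

1


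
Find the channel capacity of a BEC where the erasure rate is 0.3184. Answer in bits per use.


C = 1 - epsilon = 1 - 0.3184 = 0.6816

0.6816 bits


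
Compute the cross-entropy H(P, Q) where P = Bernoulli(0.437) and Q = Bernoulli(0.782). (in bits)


H(P,Q) = -p*log2(q) - (1-p)*log2(1-q). -0.437*log2(0.782) = 0.155030; -0.563*log2(0.218) = 1.237249. H(P,Q) = 0.155030 + 1.237249 = 1.3923

1.3923 bits


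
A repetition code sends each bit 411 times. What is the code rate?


Rate = k/n = 1/411

1/411


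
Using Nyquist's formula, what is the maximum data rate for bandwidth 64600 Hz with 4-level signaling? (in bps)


Rate = 2 * B * log2(M) = 2 * 64600 * 2.0 = 258400.0

258400.0 bps


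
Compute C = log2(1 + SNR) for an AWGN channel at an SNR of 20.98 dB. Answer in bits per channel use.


SNR_linear = 10^(20.98/10) = 125.3141; C = log2(1 + SNR_linear) = log2(1 + 125.3141) = 6.9809

6.9809 bits/channel use


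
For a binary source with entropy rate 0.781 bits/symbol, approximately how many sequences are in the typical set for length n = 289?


log2|A_typical| = nH = 289 * 0.781 = 225.709, so |A_typical| ~ 2^225.709 = 8.814e+67

8.814e+67


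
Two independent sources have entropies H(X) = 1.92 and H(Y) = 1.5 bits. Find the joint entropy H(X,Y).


For independent variables, H(X,Y) = H(X) + H(Y) = 1.92 + 1.5 = 3.42

3.42 bits


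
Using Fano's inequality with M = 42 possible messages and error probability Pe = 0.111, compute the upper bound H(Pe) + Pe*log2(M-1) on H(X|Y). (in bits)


H(Pe) = -Pe*log2(Pe) - (1-Pe)*log2(1-Pe) = -0.111*log2(0.111) - 0.889*log2(0.889) = 0.352022 + 0.150903 = 0.5029. Pe*log2(M-1) = 0.111*log2(41) = 0.594688. Bound = H(Pe) + Pe*log2(M-1) = 0.352022 + 0.150903 + 0.594688 = 1.0976

1.0976 bits


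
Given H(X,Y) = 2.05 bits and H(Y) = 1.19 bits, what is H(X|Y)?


H(X|Y) = H(X,Y) - H(Y) = 2.05 - 1.19 = 0.86

0.86 bits


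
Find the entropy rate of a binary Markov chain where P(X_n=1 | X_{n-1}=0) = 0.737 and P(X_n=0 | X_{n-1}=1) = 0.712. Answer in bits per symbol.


Stationary distribution: pi_0 = p10/(p01+p10) = 0.4914, pi_1 = 0.5086. Entropy rate H' = pi_0*H(p01) + pi_1*H(p10) = 0.4914*0.8312 + 0.5086*0.8661 = 0.849

0.849 bits/symbol


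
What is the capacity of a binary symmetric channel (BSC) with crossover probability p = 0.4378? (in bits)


H(p) = -p*log2(p) - (1-p)*log2(1-p) = -0.4378*log2(0.4378) - 0.5622*log2(0.5622) = 0.521707 + 0.467101 = 0.9888. C = 1 - H(p) = 1 - 0.9888 = 0.0112

0.0112 bits


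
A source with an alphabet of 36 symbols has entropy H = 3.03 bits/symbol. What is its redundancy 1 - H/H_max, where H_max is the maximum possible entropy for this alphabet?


H_max = log2(K) = log2(36) = 5.1699 bits/symbol. Redundancy = 1 - H/H_max = 1 - 3.03/5.1699 = 1 - 0.5861 = 0.4139

0.4139


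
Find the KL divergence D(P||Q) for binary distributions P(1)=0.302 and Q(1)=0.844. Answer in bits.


KL = p*log2(p/q) + (1-p)*log2((1-p)/(1-q)) = 0.302*log2(0.302/0.844) + 0.698*log2(0.698/0.156) = 1.0611

1.0611 bits


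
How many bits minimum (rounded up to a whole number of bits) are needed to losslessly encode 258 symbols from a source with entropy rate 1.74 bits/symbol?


Minimum bits >= n * H = 258 * 1.74 = 448.92, rounded up to a whole number of bits = 449

449 bits


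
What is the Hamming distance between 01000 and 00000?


Count differing positions: . ^ . . . = 1 differences

1


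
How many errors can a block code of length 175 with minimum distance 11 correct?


Correction capability = floor((d-1)/2) = floor((11-1)/2) = 5

5 errors


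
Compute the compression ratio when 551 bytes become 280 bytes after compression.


Ratio = original / compressed = 551 / 280 = 1.9679

1.9679


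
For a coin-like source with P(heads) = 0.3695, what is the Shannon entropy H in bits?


H = -p*log2(p) - (1-p)*log2(1-p). -0.3695*log2(0.3695) = 0.530733; -0.6305*log2(0.6305) = 0.419555. H = 0.530733 + 0.419555 = 0.9503

0.9503 bits


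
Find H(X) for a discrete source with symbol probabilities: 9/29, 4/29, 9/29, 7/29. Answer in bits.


H = -sum(p_i * log2(p_i)). Terms: -(9/29)*log2(9/29) = 0.523879; -(4/29)*log2(4/29) = 0.394204; -(9/29)*log2(9/29) = 0.523879; -(7/29)*log2(7/29) = 0.494979. H = 0.523879 + 0.394204 + 0.523879 + 0.494979 = 1.9369

1.9369 bits


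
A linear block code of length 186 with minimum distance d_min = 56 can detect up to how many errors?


Detection capability = d_min - 1 = 56 - 1 = 55

55 errors


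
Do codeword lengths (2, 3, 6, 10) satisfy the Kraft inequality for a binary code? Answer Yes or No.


Kraft sum = sum(2^(-l_i)) = 0.3916, need <= 1. Result: satisfied (a binary prefix-free code with these lengths exists)

Yes


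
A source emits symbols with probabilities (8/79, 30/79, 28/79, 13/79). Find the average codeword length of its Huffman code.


Huffman construction (repeatedly merge the two least-probable nodes; each merge adds 1 bit to every symbol beneath it): 8/79 + 13/79 = 21/79; 21/79 + 28/79 = 49/79; 30/79 + 49/79 = 1. Resulting codeword lengths (in the order the probabilities were given): (3, 1, 2, 3). L_avg = sum(p_i * l_i) = 8/79*3 + 30/79*1 + 28/79*2 + 13/79*3 = 149/79 = 1.8861

1.8861 bits


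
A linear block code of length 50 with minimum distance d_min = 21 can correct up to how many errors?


Correction capability = floor((d-1)/2) = floor((21-1)/2) = 10

10 errors


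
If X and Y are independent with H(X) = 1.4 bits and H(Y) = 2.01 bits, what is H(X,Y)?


For independent variables, H(X,Y) = H(X) + H(Y) = 1.4 + 2.01 = 3.41

3.41 bits


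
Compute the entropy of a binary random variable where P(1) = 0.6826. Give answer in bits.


H = -p*log2(p) - (1-p)*log2(1-p). -0.6826*log2(0.6826) = 0.376036; -0.3174*log2(0.3174) = 0.525496. H = 0.376036 + 0.525496 = 0.9015

0.9015 bits


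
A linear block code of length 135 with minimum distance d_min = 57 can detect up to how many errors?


Detection capability = d_min - 1 = 57 - 1 = 56

56 errors


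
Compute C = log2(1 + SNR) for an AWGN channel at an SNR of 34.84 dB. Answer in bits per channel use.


SNR_linear = 10^(34.84/10) = 3047.895; C = log2(1 + SNR_linear) = log2(1 + 3047.895) = 11.5741

11.5741 bits/channel use


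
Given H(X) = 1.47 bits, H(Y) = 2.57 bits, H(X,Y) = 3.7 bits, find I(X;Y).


I(X;Y) = H(X) + H(Y) - H(X,Y) = 1.47 + 2.57 - 3.7 = 0.34

0.34 bits


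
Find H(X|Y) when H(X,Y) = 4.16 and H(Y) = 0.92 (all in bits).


H(X|Y) = H(X,Y) - H(Y) = 4.16 - 0.92 = 3.24

3.24 bits


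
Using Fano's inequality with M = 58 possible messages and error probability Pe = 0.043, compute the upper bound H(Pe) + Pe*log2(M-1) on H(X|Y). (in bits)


H(Pe) = -Pe*log2(Pe) - (1-Pe)*log2(1-Pe) = -0.043*log2(0.043) - 0.957*log2(0.957) = 0.195199 + 0.060683 = 0.2559. Pe*log2(M-1) = 0.043*log2(57) = 0.250814. Bound = H(Pe) + Pe*log2(M-1) = 0.195199 + 0.060683 + 0.250814 = 0.5067

0.5067 bits


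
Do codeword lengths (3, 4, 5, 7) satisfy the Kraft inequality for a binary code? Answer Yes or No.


Kraft sum = sum(2^(-l_i)) = 0.2266, need <= 1. Result: satisfied (a binary prefix-free code with these lengths exists)

Yes


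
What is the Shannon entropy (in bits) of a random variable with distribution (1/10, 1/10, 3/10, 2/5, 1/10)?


H = -sum(p_i * log2(p_i)). Terms: -(1/10)*log2(1/10) = 0.332193; -(1/10)*log2(1/10) = 0.332193; -(3/10)*log2(3/10) = 0.521090; -(2/5)*log2(2/5) = 0.528771; -(1/10)*log2(1/10) = 0.332193. H = 0.332193 + 0.332193 + 0.521090 + 0.528771 + 0.332193 = 2.0464

2.0464 bits


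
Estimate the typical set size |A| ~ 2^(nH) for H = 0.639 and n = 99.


log2|A_typical| = nH = 99 * 0.639 = 63.261, so |A_typical| ~ 2^63.261 = 1.105e+19

1.105e+19


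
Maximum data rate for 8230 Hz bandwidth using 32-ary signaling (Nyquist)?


Rate = 2 * B * log2(M) = 2 * 8230 * 5.0 = 82300.0

82300.0 bps


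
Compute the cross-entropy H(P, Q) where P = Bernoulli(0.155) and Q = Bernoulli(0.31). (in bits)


H(P,Q) = -p*log2(q) - (1-p)*log2(1-q). -0.155*log2(0.31) = 0.261897; -0.845*log2(0.69) = 0.452355. H(P,Q) = 0.261897 + 0.452355 = 0.7143

0.7143 bits


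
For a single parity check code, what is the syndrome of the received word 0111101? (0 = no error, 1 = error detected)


Syndrome = XOR of all bits = 0 XOR 1 XOR 1 XOR 1 XOR 1 XOR 0 XOR 1 = 1

1


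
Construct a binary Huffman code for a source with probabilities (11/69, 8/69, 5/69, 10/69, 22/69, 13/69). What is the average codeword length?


Huffman construction (repeatedly merge the two least-probable nodes; each merge adds 1 bit to every symbol beneath it): 5/69 + 8/69 = 13/69; 10/69 + 11/69 = 7/23; 13/69 + 13/69 = 26/69; 7/23 + 22/69 = 43/69; 26/69 + 43/69 = 1. Resulting codeword lengths (in the order the probabilities were given): (3, 3, 3, 3, 2, 2). L_avg = sum(p_i * l_i) = 11/69*3 + 8/69*3 + 5/69*3 + 10/69*3 + 22/69*2 + 13/69*2 = 172/69 = 2.4928

2.4928 bits


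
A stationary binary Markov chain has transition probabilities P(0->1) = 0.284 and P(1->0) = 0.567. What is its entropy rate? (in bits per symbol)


Stationary distribution: pi_0 = p10/(p01+p10) = 0.6663, pi_1 = 0.3337. Entropy rate H' = pi_0*H(p01) + pi_1*H(p10) = 0.6663*0.8608 + 0.3337*0.987 = 0.9029

0.9029 bits/symbol


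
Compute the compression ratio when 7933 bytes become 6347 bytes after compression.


Ratio = original / compressed = 7933 / 6347 = 1.2499

1.2499


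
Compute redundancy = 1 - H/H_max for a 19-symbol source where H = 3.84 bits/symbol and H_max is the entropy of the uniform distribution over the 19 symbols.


H_max = log2(K) = log2(19) = 4.2479 bits/symbol. Redundancy = 1 - H/H_max = 1 - 3.84/4.2479 = 1 - 0.904 = 0.096

0.096


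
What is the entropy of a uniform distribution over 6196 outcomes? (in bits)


H = log2(n) = log2(6196) = 12.5971

12.5971 bits


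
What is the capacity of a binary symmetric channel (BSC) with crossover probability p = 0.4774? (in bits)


H(p) = -p*log2(p) - (1-p)*log2(1-p) = -0.4774*log2(0.4774) - 0.5226*log2(0.5226) = 0.509257 + 0.489269 = 0.9985. C = 1 - H(p) = 1 - 0.9985 = 0.0015

0.0015 bits


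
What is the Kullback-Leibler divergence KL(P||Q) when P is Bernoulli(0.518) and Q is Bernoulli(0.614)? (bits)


KL = p*log2(p/q) + (1-p)*log2((1-p)/(1-q)) = 0.518*log2(0.518/0.614) + 0.482*log2(0.482/0.386) = 0.0274

0.0274 bits


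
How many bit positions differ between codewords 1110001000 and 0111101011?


Count differing positions: ^ . . ^ ^ . . . ^ ^ = 5 differences

5


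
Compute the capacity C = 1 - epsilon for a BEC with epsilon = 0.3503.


C = 1 - epsilon = 1 - 0.3503 = 0.6497

0.6497 bits


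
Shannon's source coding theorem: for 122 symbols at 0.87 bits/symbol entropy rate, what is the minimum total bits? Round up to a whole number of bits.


Minimum bits >= n * H = 122 * 0.87 = 106.14, rounded up to a whole number of bits = 107

107 bits


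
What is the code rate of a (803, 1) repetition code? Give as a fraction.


Rate = k/n = 1/803

1/803


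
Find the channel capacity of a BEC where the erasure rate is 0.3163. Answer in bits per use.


C = 1 - epsilon = 1 - 0.3163 = 0.6837

0.6837 bits


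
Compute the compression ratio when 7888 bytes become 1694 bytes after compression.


Ratio = original / compressed = 7888 / 1694 = 4.6564

4.6564


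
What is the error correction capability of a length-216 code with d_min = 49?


Correction capability = floor((d-1)/2) = floor((49-1)/2) = 24

24 errors


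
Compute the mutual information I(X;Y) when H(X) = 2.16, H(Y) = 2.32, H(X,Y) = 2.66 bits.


I(X;Y) = H(X) + H(Y) - H(X,Y) = 2.16 + 2.32 - 2.66 = 1.82

1.82 bits


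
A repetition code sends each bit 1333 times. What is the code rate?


Rate = k/n = 1/1333

1/1333


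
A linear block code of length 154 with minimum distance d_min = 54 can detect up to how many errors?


Detection capability = d_min - 1 = 54 - 1 = 53

53 errors


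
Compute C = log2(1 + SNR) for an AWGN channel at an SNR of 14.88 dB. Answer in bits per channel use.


SNR_linear = 10^(14.88/10) = 30.761; C = log2(1 + SNR_linear) = log2(1 + 30.761) = 4.9892

4.9892 bits/channel use


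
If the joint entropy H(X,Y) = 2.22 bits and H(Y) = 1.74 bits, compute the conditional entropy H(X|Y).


H(X|Y) = H(X,Y) - H(Y) = 2.22 - 1.74 = 0.48

0.48 bits


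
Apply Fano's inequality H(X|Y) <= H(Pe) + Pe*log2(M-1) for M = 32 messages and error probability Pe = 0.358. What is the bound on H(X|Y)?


H(Pe) = -Pe*log2(Pe) - (1-Pe)*log2(1-Pe) = -0.358*log2(0.358) - 0.642*log2(0.642) = 0.530545 + 0.410466 = 0.941. Pe*log2(M-1) = 0.358*log2(31) = 1.773602. Bound = H(Pe) + Pe*log2(M-1) = 0.530545 + 0.410466 + 1.773602 = 2.7146

2.7146 bits


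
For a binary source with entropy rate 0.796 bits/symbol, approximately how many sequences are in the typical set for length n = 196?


log2|A_typical| = nH = 196 * 0.796 = 156.016, so |A_typical| ~ 2^156.016 = 9.236e+46

9.236e+46


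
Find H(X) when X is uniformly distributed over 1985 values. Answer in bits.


H = log2(n) = log2(1985) = 10.9549

10.9549 bits


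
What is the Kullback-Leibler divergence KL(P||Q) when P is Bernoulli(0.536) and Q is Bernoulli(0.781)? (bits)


KL = p*log2(p/q) + (1-p)*log2((1-p)/(1-q)) = 0.536*log2(0.536/0.781) + 0.464*log2(0.464/0.219) = 0.2115

0.2115 bits


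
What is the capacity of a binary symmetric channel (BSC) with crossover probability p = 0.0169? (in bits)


H(p) = -p*log2(p) - (1-p)*log2(1-p) = -0.0169*log2(0.0169) - 0.9831*log2(0.9831) = 0.099487 + 0.024174 = 0.1237. C = 1 - H(p) = 1 - 0.1237 = 0.8763

0.8763 bits


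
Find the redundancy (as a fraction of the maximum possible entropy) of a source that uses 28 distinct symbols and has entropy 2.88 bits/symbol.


H_max = log2(K) = log2(28) = 4.8074 bits/symbol. Redundancy = 1 - H/H_max = 1 - 2.88/4.8074 = 1 - 0.5991 = 0.4009

0.4009


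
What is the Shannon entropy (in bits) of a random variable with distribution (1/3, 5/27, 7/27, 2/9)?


H = -sum(p_i * log2(p_i)). Terms: -(1/3)*log2(1/3) = 0.528321; -(5/27)*log2(5/27) = 0.450548; -(7/27)*log2(7/27) = 0.504916; -(2/9)*log2(2/9) = 0.482206. H = 0.528321 + 0.450548 + 0.504916 + 0.482206 = 1.966

1.966 bits


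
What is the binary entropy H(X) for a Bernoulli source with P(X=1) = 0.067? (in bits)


H = -p*log2(p) - (1-p)*log2(1-p). -0.067*log2(0.067) = 0.261280; -0.933*log2(0.933) = 0.093348. H = 0.261280 + 0.093348 = 0.3546

0.3546 bits


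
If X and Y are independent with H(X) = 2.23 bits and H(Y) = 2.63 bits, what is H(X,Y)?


For independent variables, H(X,Y) = H(X) + H(Y) = 2.23 + 2.63 = 4.86

4.86 bits


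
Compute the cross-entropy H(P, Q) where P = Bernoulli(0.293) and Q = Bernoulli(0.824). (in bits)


H(P,Q) = -p*log2(q) - (1-p)*log2(1-q). -0.293*log2(0.824) = 0.081830; -0.707*log2(0.176) = 1.771991. H(P,Q) = 0.081830 + 1.771991 = 1.8538

1.8538 bits


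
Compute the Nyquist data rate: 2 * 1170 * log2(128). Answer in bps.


Rate = 2 * B * log2(M) = 2 * 1170 * 7.0 = 16380.0

16380.0 bps


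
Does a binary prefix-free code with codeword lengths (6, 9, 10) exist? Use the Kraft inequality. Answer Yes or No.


Kraft sum = sum(2^(-l_i)) = 0.0186, need <= 1. Result: satisfied (a binary prefix-free code with these lengths exists)

Yes


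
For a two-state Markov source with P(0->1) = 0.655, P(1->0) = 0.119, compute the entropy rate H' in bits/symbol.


Stationary distribution: pi_0 = p10/(p01+p10) = 0.1537, pi_1 = 0.8463. Entropy rate H' = pi_0*H(p01) + pi_1*H(p10) = 0.1537*0.9295 + 0.8463*0.5265 = 0.5884

0.5884 bits/symbol


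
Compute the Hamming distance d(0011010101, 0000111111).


Count differing positions: . . ^ ^ ^ . ^ . ^ . = 5 differences

5


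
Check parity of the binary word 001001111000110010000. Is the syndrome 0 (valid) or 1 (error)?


Syndrome = XOR of all bits = 0 XOR 0 XOR 1 XOR 0 XOR 0 XOR 1 XOR 1 XOR 1 XOR 1 XOR 0 XOR 0 XOR 0 XOR 1 XOR 1 XOR 0 XOR 0 XOR 1 XOR 0 XOR 0 XOR 0 XOR 0 = 0

0


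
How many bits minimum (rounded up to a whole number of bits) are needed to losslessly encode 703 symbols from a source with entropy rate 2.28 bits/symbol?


Minimum bits >= n * H = 703 * 2.28 = 1602.84, rounded up to a whole number of bits = 1603

1603 bits


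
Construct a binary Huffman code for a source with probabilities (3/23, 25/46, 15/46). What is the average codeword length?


Huffman construction (repeatedly merge the two least-probable nodes; each merge adds 1 bit to every symbol beneath it): 3/23 + 15/46 = 21/46; 21/46 + 25/46 = 1. Resulting codeword lengths (in the order the probabilities were given): (2, 1, 2). L_avg = sum(p_i * l_i) = 3/23*2 + 25/46*1 + 15/46*2 = 67/46 = 1.4565

1.4565 bits


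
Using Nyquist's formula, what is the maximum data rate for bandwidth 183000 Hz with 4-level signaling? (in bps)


Rate = 2 * B * log2(M) = 2 * 183000 * 2.0 = 732000.0

732000.0 bps


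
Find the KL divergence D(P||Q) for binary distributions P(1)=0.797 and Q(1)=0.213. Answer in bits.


KL = p*log2(p/q) + (1-p)*log2((1-p)/(1-q)) = 0.797*log2(0.797/0.213) + 0.203*log2(0.203/0.787) = 1.1204

1.1204 bits


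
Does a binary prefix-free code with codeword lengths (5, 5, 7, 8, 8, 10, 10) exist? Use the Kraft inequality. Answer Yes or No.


Kraft sum = sum(2^(-l_i)) = 0.0801, need <= 1. Result: satisfied (a binary prefix-free code with these lengths exists)

Yes


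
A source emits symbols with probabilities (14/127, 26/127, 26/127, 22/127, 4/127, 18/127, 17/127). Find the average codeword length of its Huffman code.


Huffman construction (repeatedly merge the two least-probable nodes; each merge adds 1 bit to every symbol beneath it): 4/127 + 14/127 = 18/127; 17/127 + 18/127 = 35/127; 18/127 + 22/127 = 40/127; 26/127 + 26/127 = 52/127; 35/127 + 40/127 = 75/127; 52/127 + 75/127 = 1. Resulting codeword lengths (in the order the probabilities were given): (4, 2, 2, 3, 4, 3, 3). L_avg = sum(p_i * l_i) = 14/127*4 + 26/127*2 + 26/127*2 + 22/127*3 + 4/127*4 + 18/127*3 + 17/127*3 = 347/127 = 2.7323

2.7323 bits


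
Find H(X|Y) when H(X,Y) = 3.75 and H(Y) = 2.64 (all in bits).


H(X|Y) = H(X,Y) - H(Y) = 3.75 - 2.64 = 1.11

1.11 bits


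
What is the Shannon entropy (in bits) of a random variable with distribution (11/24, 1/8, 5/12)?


H = -sum(p_i * log2(p_i)). Terms: -(11/24)*log2(11/24) = 0.515868; -(1/8)*log2(1/8) = 0.375000; -(5/12)*log2(5/12) = 0.526264. H = 0.515868 + 0.375000 + 0.526264 = 1.4171

1.4171 bits


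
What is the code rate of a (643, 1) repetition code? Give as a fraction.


Rate = k/n = 1/643

1/643


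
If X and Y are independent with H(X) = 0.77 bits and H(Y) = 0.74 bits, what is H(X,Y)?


For independent variables, H(X,Y) = H(X) + H(Y) = 0.77 + 0.74 = 1.51

1.51 bits


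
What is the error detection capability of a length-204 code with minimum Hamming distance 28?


Detection capability = d_min - 1 = 28 - 1 = 27

27 errors


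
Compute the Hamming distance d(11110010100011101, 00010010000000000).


Count differing positions: ^ ^ ^ . . . . . ^ . . . ^ ^ ^ . ^ = 8 differences

8


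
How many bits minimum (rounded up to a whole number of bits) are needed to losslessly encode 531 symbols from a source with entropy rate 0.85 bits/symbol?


Minimum bits >= n * H = 531 * 0.85 = 451.35, rounded up to a whole number of bits = 452

452 bits


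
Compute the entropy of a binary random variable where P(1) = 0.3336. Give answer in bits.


H = -p*log2(p) - (1-p)*log2(1-p). -0.3336*log2(0.3336) = 0.528359; -0.6664*log2(0.6664) = 0.390204. H = 0.528359 + 0.390204 = 0.9186

0.9186 bits


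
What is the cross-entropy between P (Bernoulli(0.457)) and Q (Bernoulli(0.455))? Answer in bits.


H(P,Q) = -p*log2(q) - (1-p)*log2(1-q). -0.457*log2(0.455) = 0.519180; -0.543*log2(0.545) = 0.475490. H(P,Q) = 0.519180 + 0.475490 = 0.9947

0.9947 bits


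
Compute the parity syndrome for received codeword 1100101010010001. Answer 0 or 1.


Syndrome = XOR of all bits = 1 XOR 1 XOR 0 XOR 0 XOR 1 XOR 0 XOR 1 XOR 0 XOR 1 XOR 0 XOR 0 XOR 1 XOR 0 XOR 0 XOR 0 XOR 1 = 1

1


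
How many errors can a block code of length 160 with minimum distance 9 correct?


Correction capability = floor((d-1)/2) = floor((9-1)/2) = 4

4 errors


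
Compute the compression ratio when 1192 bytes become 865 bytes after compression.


Ratio = original / compressed = 1192 / 865 = 1.378

1.378
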